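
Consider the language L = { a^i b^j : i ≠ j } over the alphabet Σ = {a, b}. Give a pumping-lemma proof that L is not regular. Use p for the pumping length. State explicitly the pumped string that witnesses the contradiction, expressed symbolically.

a^{p+p!} b^{p+p!}

Toward a contradiction, assume L is regular with pumping length p.
Choose w = a^p b^{p+p!}. Since p ≠ p+p!, w ∈ L; and |w| ≥ p.
The pumping lemma gives a decomposition w = xyz where |xy| ≤ p and |y| ≥ 1.
Because |xy| ≤ p and w begins with p copies of a, we have y = a^k with 1 ≤ k ≤ p.
Since 1 ≤ k ≤ p, k divides p!; set t = 1 + p!/k. Then xy^t z has p + (p!/k)·k = p + p! copies of a. Now the a-count equals the b-count, so i ≠ j fails. So xy^t z = a^{p+p!} b^{p+p!} ∉ L.
This is a contradiction; hence L is not regular.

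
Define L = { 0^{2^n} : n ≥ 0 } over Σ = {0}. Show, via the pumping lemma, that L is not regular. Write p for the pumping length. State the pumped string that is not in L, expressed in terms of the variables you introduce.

Toward a contradiction, assume L is regular with pumping length p.
Take w = 0^{2^p} ∈ L with |w| = 2^p ≥ p.
By the pumping lemma, w = xyz with |xy| ≤ p and y is nonempty.
Then y = 0^k for some k with 1 ≤ k ≤ p.
Pump with i = 2: xy^2z = 0^{2^p+k}. Since 1 ≤ k ≤ p < 2^p, we have 2^p < 2^p+k < 2^{p+1}, so 2^p+k is not a power of 2. So xy^2z ∉ L.
This contradicts the pumping lemma, so L is not regular.

0^{2^p+k}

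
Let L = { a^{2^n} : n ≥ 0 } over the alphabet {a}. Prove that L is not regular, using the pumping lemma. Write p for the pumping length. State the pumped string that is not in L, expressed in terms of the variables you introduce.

Suppose for contradiction that L is regular, and let p be the pumping length.
Take w = a^{2^p} ∈ L with |w| = 2^p ≥ p.
By the pumping lemma, w = xyz with |xy| ≤ p and |y| ≥ 1.
Then y = a^k for some k with 1 ≤ k ≤ p.
Pump with i = 2: xy^2z = a^{2^p+k}. Since 1 ≤ k ≤ p < 2^p, we have 2^p < 2^p+k < 2^{p+1}, so 2^p+k is not a power of 2. So xy^2z ∉ L.
This contradicts the pumping lemma, so L is not regular.

a^{2^p+k}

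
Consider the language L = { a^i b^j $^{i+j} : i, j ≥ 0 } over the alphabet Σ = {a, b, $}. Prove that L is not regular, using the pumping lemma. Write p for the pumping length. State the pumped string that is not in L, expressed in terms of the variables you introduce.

a^{p+k} b^p $^{2p}

Assume L is regular. Let p be the pumping length given by the pumping lemma.
Take w = a^p b^p $^{2p} ∈ L (with i=j=p, i+j=2p), |w| = 4p ≥ p.
Write w = xyz as guaranteed by the lemma, with |xy| ≤ p and |y| ≥ 1.
The first p characters of w are a's, so xy (and hence y) consists only of a's. Write y = a^k, 1 ≤ k ≤ p.
Consider xy^2z = a^{p+k} b^p $^{2p}. Now the a- and b-counts sum to 2p+k, but the $-count is 2p ≠ 2p+k. So xy^2z ∉ L.
Contradiction. Therefore L is not regular.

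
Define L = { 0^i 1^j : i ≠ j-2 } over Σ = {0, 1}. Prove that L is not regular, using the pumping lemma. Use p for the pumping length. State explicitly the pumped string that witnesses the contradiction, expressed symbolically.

0^{p+p!} 1^{p+p!+2}

Suppose for contradiction that L is regular, and let p be the pumping length.
Choose w = 0^p 1^{p+p!+2}. Since p ≠ (p+p!+2)-2 = p+p!, w ∈ L; and |w| ≥ p.
Write w = xyz as guaranteed by the lemma, with |xy| ≤ p and y is nonempty.
Because |xy| ≤ p and w begins with p copies of 0, we have y = 0^k with 1 ≤ k ≤ p.
Since 1 ≤ k ≤ p, k divides p!; set t = 1 + p!/k. Then xy^t z has p + (p!/k)·k = p + p! copies of 0. Now the 0-count is p+p! and (1-count)-2 = (p+p!+2)-2 = p+p!, so i ≠ j-2 fails. So xy^t z = 0^{p+p!} 1^{p+p!+2} ∉ L.
This contradicts the pumping lemma, so L is not regular.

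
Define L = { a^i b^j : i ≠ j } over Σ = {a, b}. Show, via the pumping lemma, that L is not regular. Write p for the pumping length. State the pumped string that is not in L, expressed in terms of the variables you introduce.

a^{p+p!} b^{p+p!}

Assume L is regular. Let p be the pumping length given by the pumping lemma.
Choose w = a^p b^{p+p!}. Since p ≠ p+p!, w ∈ L; and |w| ≥ p.
By the pumping lemma, w = xyz with |xy| ≤ p and |y| > 0.
Since the first p symbols of w are all a's and |xy| ≤ p, y lies entirely in the leading a-block: y = a^k for some k with 1 ≤ k ≤ p.
Since 1 ≤ k ≤ p, k divides p!; set t = 1 + p!/k. Then xy^t z has p + (p!/k)·k = p + p! copies of a. Now the a-count equals the b-count, so i ≠ j fails. So xy^t z = a^{p+p!} b^{p+p!} ∉ L.
Contradiction. Therefore L is not regular.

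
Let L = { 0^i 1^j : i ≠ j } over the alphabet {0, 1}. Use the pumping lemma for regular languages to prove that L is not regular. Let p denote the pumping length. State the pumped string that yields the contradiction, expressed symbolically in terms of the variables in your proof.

0^{p+p!} 1^{p+p!}

Assume L is regular; let p be its pumping constant.
Choose w = 0^p 1^{p+p!}. Since p ≠ p+p!, w ∈ L; and |w| ≥ p.
Write w = xyz as guaranteed by the lemma, with |xy| ≤ p and |y| > 0.
Since the first p symbols of w are all 0's and |xy| ≤ p, y lies entirely in the leading 0-block: y = 0^k for some k with 1 ≤ k ≤ p.
Since 1 ≤ k ≤ p, k divides p!; set t = 1 + p!/k. Then xy^t z has p + (p!/k)·k = p + p! copies of 0. Now the 0-count equals the 1-count, so i ≠ j fails. So xy^t z = 0^{p+p!} 1^{p+p!} ∉ L.
This contradicts the pumping lemma, so L is not regular.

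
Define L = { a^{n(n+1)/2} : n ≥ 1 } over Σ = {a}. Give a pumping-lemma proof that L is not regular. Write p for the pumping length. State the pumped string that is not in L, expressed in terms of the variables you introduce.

Assume L is regular. Let p be the pumping length given by the pumping lemma.
Take w = a^{p(p+1)/2} ∈ L with |w| = p(p+1)/2 ≥ p.
Write w = xyz as guaranteed by the lemma, with |xy| ≤ p and |y| ≥ 1.
Then y = a^k for some k with 1 ≤ k ≤ p.
Pump with i = 2: xy^2z = a^{p(p+1)/2+k}. Since 1 ≤ k ≤ p, p(p+1)/2 < p(p+1)/2+k ≤ p(p+1)/2+p < (p+1)(p+2)/2, so p(p+1)/2+k is strictly between consecutive triangular numbers. So xy^2z ∉ L.
This is a contradiction; hence L is not regular.

a^{p(p+1)/2+k}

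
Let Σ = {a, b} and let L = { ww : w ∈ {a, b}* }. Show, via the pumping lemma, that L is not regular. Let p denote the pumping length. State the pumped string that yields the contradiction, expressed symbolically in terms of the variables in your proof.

a^{p+k} b^p a^p b^p

Suppose for contradiction that L is regular, and let p be the pumping length.
Take w = a^p b^p a^p b^p = uu where u = a^pb^p; then w ∈ L and |w| = 4p ≥ p.
The pumping lemma gives a decomposition w = xyz where |xy| ≤ p and y is nonempty.
Because |xy| ≤ p and w begins with p copies of a, we have y = a^k with 1 ≤ k ≤ p.
Pump with i = 2: xy^2z = a^{p+k} b^p a^p b^p, of length 4p+k. Suppose this equals vv. The string starts with a and ends with b, so v does too; thus the boundary between the two copies of v is a b→a transition. There is exactly one such transition, at position 2p+k, so |v| = 2p+k and |vv| = 4p+2k ≠ 4p+k since k ≥ 1. So xy^2z ∉ L.
Contradiction. Therefore L is not regular.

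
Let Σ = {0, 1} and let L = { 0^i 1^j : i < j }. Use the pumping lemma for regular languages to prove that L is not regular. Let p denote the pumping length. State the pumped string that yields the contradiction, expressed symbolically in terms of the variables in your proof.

0^{p+k} 1^{p+1}

Assume L is regular. Let p be the pumping length given by the pumping lemma.
Choose w = 0^p 1^{p+1} ∈ L, with |w| = 2p+1 ≥ p.
The pumping lemma gives a decomposition w = xyz where |xy| ≤ p and |y| ≥ 1.
The first p characters of w are 0's, so xy (and hence y) consists only of 0's. Write y = 0^k, 1 ≤ k ≤ p.
Consider xy^2z = 0^{p+k} 1^{p+1}. Since k ≥ 1, the 0-count p+k is at least p+1, so i < j fails; thus xy^2z ∉ L.
This contradicts the pumping lemma, so L is not regular.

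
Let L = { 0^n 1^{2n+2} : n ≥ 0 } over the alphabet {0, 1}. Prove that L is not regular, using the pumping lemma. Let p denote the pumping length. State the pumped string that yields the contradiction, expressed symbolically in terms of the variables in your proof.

Assume L is regular. Let p be the pumping length given by the pumping lemma.
Choose w = 0^p 1^{2p+2}, which is in L with |w| = 3p+2 ≥ p.
The pumping lemma gives a decomposition w = xyz where |xy| ≤ p and |y| ≥ 1.
Because |xy| ≤ p and w begins with p copies of 0, we have y = 0^k with 1 ≤ k ≤ p.
Pump with i = 2: xy^2z = 0^{p+k} 1^{2p+2}. For this to lie in L we would need 2p+2 = 2(p+k)+2, which forces k = 0. But k ≥ 1, so xy^2z ∉ L.
This is a contradiction; hence L is not regular.

0^{p+k} 1^{2p+2}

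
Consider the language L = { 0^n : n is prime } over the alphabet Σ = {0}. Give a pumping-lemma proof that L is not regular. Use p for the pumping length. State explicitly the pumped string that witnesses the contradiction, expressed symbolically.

0^{q(1+k)}

Suppose for contradiction that L is regular, and let p be the pumping length.
Let q be a prime with q ≥ p+2 (infinitely many primes exist), and take w = 0^q ∈ L with |w| = q ≥ p.
By the pumping lemma, w = xyz with |xy| ≤ p and y is nonempty.
Then y = 0^k for some k with 1 ≤ k ≤ p.
Since 1 ≤ k ≤ p, |xz| = q-k. Pump with i = q+1: |xy^{q+1}z| = (q-k)+(q+1)k = q+qk = q(1+k), which is composite (both factors ≥ 2). So xy^{q+1}z = 0^{q(1+k)} ∉ L.
This is a contradiction; hence L is not regular.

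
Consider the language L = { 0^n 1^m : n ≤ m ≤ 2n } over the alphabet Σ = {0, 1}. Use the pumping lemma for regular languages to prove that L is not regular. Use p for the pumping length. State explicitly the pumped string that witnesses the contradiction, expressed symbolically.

0^{p+k} 1^p

Assume L is regular. Let p be the pumping length given by the pumping lemma.
Take w = 0^p 1^p ∈ L (since p ≤ p ≤ 2p), with |w| = 2p ≥ p.
By the pumping lemma, w = xyz with |xy| ≤ p and |y| ≥ 1.
Since the first p symbols of w are all 0's and |xy| ≤ p, y lies entirely in the leading 0-block: y = 0^k for some k with 1 ≤ k ≤ p.
Pump with i = 2: xy^2z = 0^{p+k} 1^p. Now n = p+k > p = m, so the condition n ≤ m fails. Thus xy^2z ∉ L.
This is a contradiction; hence L is not regular.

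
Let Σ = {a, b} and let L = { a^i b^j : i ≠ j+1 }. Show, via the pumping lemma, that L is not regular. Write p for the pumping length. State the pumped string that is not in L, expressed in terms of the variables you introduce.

a^{p+p!} b^{p+p!-1}

Assume L is regular; let p be its pumping constant.
Choose w = a^p b^{p+p!-1}. Since p ≠ (p+p!-1)+1 = p+p!, w ∈ L; and |w| ≥ p.
By the pumping lemma, w = xyz with |xy| ≤ p and y is nonempty.
Because |xy| ≤ p and w begins with p copies of a, we have y = a^k with 1 ≤ k ≤ p.
Since 1 ≤ k ≤ p, k divides p!; set t = 1 + p!/k. Then xy^t z has p + (p!/k)·k = p + p! copies of a. Now the a-count is p+p! and (b-count)+1 = (p+p!-1)+1 = p+p!, so i ≠ j+1 fails. So xy^t z = a^{p+p!} b^{p+p!-1} ∉ L.
Contradiction. Therefore L is not regular.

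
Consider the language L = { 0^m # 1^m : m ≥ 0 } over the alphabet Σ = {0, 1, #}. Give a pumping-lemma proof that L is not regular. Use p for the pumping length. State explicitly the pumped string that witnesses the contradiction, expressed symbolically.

0^{p+k} # 1^p

Toward a contradiction, assume L is regular with pumping length p.
Take w = 0^p # 1^p ∈ L with |w| = 2p+1 ≥ p.
Write w = xyz as guaranteed by the lemma, with |xy| ≤ p and |y| > 0.
The first p characters of w are 0's, so xy (and hence y) consists only of 0's. Write y = 0^k, 1 ≤ k ≤ p.
Pump with i = 2: xy^2z = 0^{p+k} # 1^p, which would require p+k = p. But k ≥ 1, so xy^2z ∉ L.
This is a contradiction; hence L is not regular.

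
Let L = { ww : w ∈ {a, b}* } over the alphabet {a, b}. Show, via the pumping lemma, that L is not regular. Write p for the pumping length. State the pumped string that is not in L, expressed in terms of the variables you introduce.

a^{p+k} b^p a^p b^p

Assume L is regular; let p be its pumping constant.
Take w = a^p b^p a^p b^p = uu where u = a^pb^p; then w ∈ L and |w| = 4p ≥ p.
The pumping lemma gives a decomposition w = xyz where |xy| ≤ p and |y| ≥ 1.
Since the first p symbols of w are all a's and |xy| ≤ p, y lies entirely in the leading a-block: y = a^k for some k with 1 ≤ k ≤ p.
Pump with i = 2: xy^2z = a^{p+k} b^p a^p b^p, of length 4p+k. Suppose this equals vv. The string starts with a and ends with b, so v does too; thus the boundary between the two copies of v is a b→a transition. There is exactly one such transition, at position 2p+k, so |v| = 2p+k and |vv| = 4p+2k ≠ 4p+k since k ≥ 1. So xy^2z ∉ L.
This contradicts the pumping lemma, so L is not regular.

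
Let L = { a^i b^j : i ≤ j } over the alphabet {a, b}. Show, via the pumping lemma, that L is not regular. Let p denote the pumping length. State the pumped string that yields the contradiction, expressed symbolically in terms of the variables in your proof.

a^{p+k} b^p

Assume L is regular; let p be its pumping constant.
Choose w = a^p b^p ∈ L, with |w| = 2p ≥ p.
The pumping lemma gives a decomposition w = xyz where |xy| ≤ p and |y| ≥ 1.
The first p characters of w are a's, so xy (and hence y) consists only of a's. Write y = a^k, 1 ≤ k ≤ p.
Consider xy^2z = a^{p+k} b^p. Since k ≥ 1, the a-count p+k exceeds the b-count p, so i ≤ j fails; thus xy^2z ∉ L.
Contradiction. Therefore L is not regular.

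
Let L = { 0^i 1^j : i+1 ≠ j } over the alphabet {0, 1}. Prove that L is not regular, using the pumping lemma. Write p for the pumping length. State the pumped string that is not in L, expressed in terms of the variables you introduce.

Assume L is regular. Let p be the pumping length given by the pumping lemma.
Choose w = 0^p 1^{p+p!+1}. Since p ≠ (p+p!+1)-1 = p+p!, w ∈ L; and |w| ≥ p.
By the pumping lemma, w = xyz with |xy| ≤ p and |y| ≥ 1.
Because |xy| ≤ p and w begins with p copies of 0, we have y = 0^k with 1 ≤ k ≤ p.
Since 1 ≤ k ≤ p, k divides p!; set t = 1 + p!/k. Then xy^t z has p + (p!/k)·k = p + p! copies of 0. Now the 0-count is p+p! and (1-count)-1 = (p+p!+1)-1 = p+p!, so i+1 ≠ j fails. So xy^t z = 0^{p+p!} 1^{p+p!+1} ∉ L.
This is a contradiction; hence L is not regular.

0^{p+p!} 1^{p+p!+1}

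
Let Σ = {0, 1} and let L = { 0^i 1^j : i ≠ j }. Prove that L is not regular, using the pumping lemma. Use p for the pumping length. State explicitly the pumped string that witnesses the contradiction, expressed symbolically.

0^{p+p!} 1^{p+p!}

Assume L is regular. Let p be the pumping length given by the pumping lemma.
Choose w = 0^p 1^{p+p!}. Since p ≠ p+p!, w ∈ L; and |w| ≥ p.
The pumping lemma gives a decomposition w = xyz where |xy| ≤ p and |y| > 0.
The first p characters of w are 0's, so xy (and hence y) consists only of 0's. Write y = 0^k, 1 ≤ k ≤ p.
Since 1 ≤ k ≤ p, k divides p!; set t = 1 + p!/k. Then xy^t z has p + (p!/k)·k = p + p! copies of 0. Now the 0-count equals the 1-count, so i ≠ j fails. So xy^t z = 0^{p+p!} 1^{p+p!} ∉ L.
Contradiction. Therefore L is not regular.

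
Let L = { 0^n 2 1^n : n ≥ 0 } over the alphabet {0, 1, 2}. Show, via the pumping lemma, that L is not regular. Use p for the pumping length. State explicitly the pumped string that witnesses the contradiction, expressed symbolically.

Suppose for contradiction that L is regular, and let p be the pumping length.
Take w = 0^p 2 1^p ∈ L with |w| = 2p+1 ≥ p.
By the pumping lemma, w = xyz with |xy| ≤ p and |y| ≥ 1.
Since the first p symbols of w are all 0's and |xy| ≤ p, y lies entirely in the leading 0-block: y = 0^k for some k with 1 ≤ k ≤ p.
Pump with i = 2: xy^2z = 0^{p+k} 2 1^p, which would require p+k = p. But k ≥ 1, so xy^2z ∉ L.
This contradicts the pumping lemma, so L is not regular.

0^{p+k} 2 1^p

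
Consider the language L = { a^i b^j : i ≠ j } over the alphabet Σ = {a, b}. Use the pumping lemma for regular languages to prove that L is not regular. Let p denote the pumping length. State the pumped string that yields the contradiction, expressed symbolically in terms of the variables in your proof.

Suppose for contradiction that L is regular, and let p be the pumping length.
Choose w = a^p b^{p+p!}. Since p ≠ p+p!, w ∈ L; and |w| ≥ p.
By the pumping lemma, w = xyz with |xy| ≤ p and |y| > 0.
Because |xy| ≤ p and w begins with p copies of a, we have y = a^k with 1 ≤ k ≤ p.
Since 1 ≤ k ≤ p, k divides p!; set t = 1 + p!/k. Then xy^t z has p + (p!/k)·k = p + p! copies of a. Now the a-count equals the b-count, so i ≠ j fails. So xy^t z = a^{p+p!} b^{p+p!} ∉ L.
This is a contradiction; hence L is not regular.

a^{p+p!} b^{p+p!}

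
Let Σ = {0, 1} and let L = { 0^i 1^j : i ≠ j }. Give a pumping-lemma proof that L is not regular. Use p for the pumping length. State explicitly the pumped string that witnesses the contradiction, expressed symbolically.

0^{p+p!} 1^{p+p!}

Toward a contradiction, assume L is regular with pumping length p.
Choose w = 0^p 1^{p+p!}. Since p ≠ p+p!, w ∈ L; and |w| ≥ p.
By the pumping lemma, w = xyz with |xy| ≤ p and y is nonempty.
Since the first p symbols of w are all 0's and |xy| ≤ p, y lies entirely in the leading 0-block: y = 0^k for some k with 1 ≤ k ≤ p.
Since 1 ≤ k ≤ p, k divides p!; set t = 1 + p!/k. Then xy^t z has p + (p!/k)·k = p + p! copies of 0. Now the 0-count equals the 1-count, so i ≠ j fails. So xy^t z = 0^{p+p!} 1^{p+p!} ∉ L.
This is a contradiction; hence L is not regular.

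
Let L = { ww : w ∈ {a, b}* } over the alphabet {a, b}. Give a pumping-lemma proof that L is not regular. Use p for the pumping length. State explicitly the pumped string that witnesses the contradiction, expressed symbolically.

Assume L is regular. Let p be the pumping length given by the pumping lemma.
Take w = a^p b^p a^p b^p = uu where u = a^pb^p; then w ∈ L and |w| = 4p ≥ p.
The pumping lemma gives a decomposition w = xyz where |xy| ≤ p and |y| ≥ 1.
Because |xy| ≤ p and w begins with p copies of a, we have y = a^k with 1 ≤ k ≤ p.
Pump with i = 2: xy^2z = a^{p+k} b^p a^p b^p, of length 4p+k. Suppose this equals vv. The string starts with a and ends with b, so v does too; thus the boundary between the two copies of v is a b→a transition. There is exactly one such transition, at position 2p+k, so |v| = 2p+k and |vv| = 4p+2k ≠ 4p+k since k ≥ 1. So xy^2z ∉ L.
Contradiction. Therefore L is not regular.

a^{p+k} b^p a^p b^p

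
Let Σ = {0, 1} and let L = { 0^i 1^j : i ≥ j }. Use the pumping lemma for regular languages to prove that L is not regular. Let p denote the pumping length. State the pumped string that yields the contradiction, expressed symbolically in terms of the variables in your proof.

0^{p-k} 1^p

Assume L is regular; let p be its pumping constant.
Choose w = 0^p 1^p ∈ L, with |w| = 2p ≥ p.
By the pumping lemma, w = xyz with |xy| ≤ p and y is nonempty.
Since the first p symbols of w are all 0's and |xy| ≤ p, y lies entirely in the leading 0-block: y = 0^k for some k with 1 ≤ k ≤ p.
Consider xy^0z = xz = 0^{p-k} 1^p. Since k ≥ 1, the 0-count p-k is less than p, so i ≥ j fails; thus xz ∉ L.
Contradiction. Therefore L is not regular.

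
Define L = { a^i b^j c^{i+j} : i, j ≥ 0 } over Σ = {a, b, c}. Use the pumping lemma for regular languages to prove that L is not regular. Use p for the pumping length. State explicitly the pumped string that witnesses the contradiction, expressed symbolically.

a^{p+k} b^p c^{2p}

Assume L is regular. Let p be the pumping length given by the pumping lemma.
Take w = a^p b^p c^{2p} ∈ L (with i=j=p, i+j=2p), |w| = 4p ≥ p.
The pumping lemma gives a decomposition w = xyz where |xy| ≤ p and y is nonempty.
The first p characters of w are a's, so xy (and hence y) consists only of a's. Write y = a^k, 1 ≤ k ≤ p.
Consider xy^2z = a^{p+k} b^p c^{2p}. Now the a- and b-counts sum to 2p+k, but the c-count is 2p ≠ 2p+k. So xy^2z ∉ L.
This contradicts the pumping lemma, so L is not regular.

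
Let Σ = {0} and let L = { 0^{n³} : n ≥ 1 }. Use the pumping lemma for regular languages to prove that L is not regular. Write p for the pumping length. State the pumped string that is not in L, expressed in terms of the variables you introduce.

0^{p³+k}

Assume L is regular; let p be its pumping constant.
Take w = 0^{p³} ∈ L with |w| = p³ ≥ p.
Write w = xyz as guaranteed by the lemma, with |xy| ≤ p and |y| ≥ 1.
Then y = 0^k for some k with 1 ≤ k ≤ p.
Pump with i = 2: xy^2z = 0^{p³+k}. Since 1 ≤ k ≤ p, p³ < p³+k ≤ p³+p < p³+3p²+3p+1 = (p+1)³, so p³+k is not a perfect cube. So xy^2z ∉ L.
This is a contradiction; hence L is not regular.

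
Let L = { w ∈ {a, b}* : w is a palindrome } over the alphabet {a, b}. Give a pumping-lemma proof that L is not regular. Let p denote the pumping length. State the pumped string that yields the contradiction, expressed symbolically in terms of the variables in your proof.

Toward a contradiction, assume L is regular with pumping length p.
Take w = a^p b a^p, a palindrome of length 2p+1 ≥ p.
By the pumping lemma, w = xyz with |xy| ≤ p and |y| ≥ 1.
Since the first p symbols of w are all a's and |xy| ≤ p, y lies entirely in the leading a-block: y = a^k for some k with 1 ≤ k ≤ p.
Pump with i = 2: xy^2z = a^{p+k} b a^p. Its reverse is a^p b a^{p+k}, which differs from xy^2z since k ≥ 1. So xy^2z is not a palindrome and xy^2z ∉ L.
This is a contradiction; hence L is not regular.

a^{p+k} b a^p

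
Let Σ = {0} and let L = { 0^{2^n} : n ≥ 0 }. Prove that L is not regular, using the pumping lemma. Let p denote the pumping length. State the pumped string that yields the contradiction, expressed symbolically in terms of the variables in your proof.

0^{2^p+k}

Suppose for contradiction that L is regular, and let p be the pumping length.
Take w = 0^{2^p} ∈ L with |w| = 2^p ≥ p.
Write w = xyz as guaranteed by the lemma, with |xy| ≤ p and y is nonempty.
Then y = 0^k for some k with 1 ≤ k ≤ p.
Pump with i = 2: xy^2z = 0^{2^p+k}. Since 1 ≤ k ≤ p < 2^p, we have 2^p < 2^p+k < 2^{p+1}, so 2^p+k is not a power of 2. So xy^2z ∉ L.
This is a contradiction; hence L is not regular.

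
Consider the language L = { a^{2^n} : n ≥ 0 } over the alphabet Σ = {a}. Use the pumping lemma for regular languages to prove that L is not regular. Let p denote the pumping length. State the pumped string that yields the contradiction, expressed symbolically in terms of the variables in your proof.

Assume L is regular; let p be its pumping constant.
Take w = a^{2^p} ∈ L with |w| = 2^p ≥ p.
Write w = xyz as guaranteed by the lemma, with |xy| ≤ p and y is nonempty.
Then y = a^k for some k with 1 ≤ k ≤ p.
Pump with i = 2: xy^2z = a^{2^p+k}. Since 1 ≤ k ≤ p < 2^p, we have 2^p < 2^p+k < 2^{p+1}, so 2^p+k is not a power of 2. So xy^2z ∉ L.
This is a contradiction; hence L is not regular.

a^{2^p+k}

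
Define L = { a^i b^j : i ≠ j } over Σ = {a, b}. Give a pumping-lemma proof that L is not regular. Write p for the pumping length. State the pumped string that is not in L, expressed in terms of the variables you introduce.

Assume L is regular; let p be its pumping constant.
Choose w = a^p b^{p+p!}. Since p ≠ p+p!, w ∈ L; and |w| ≥ p.
Write w = xyz as guaranteed by the lemma, with |xy| ≤ p and y is nonempty.
Because |xy| ≤ p and w begins with p copies of a, we have y = a^k with 1 ≤ k ≤ p.
Since 1 ≤ k ≤ p, k divides p!; set t = 1 + p!/k. Then xy^t z has p + (p!/k)·k = p + p! copies of a. Now the a-count equals the b-count, so i ≠ j fails. So xy^t z = a^{p+p!} b^{p+p!} ∉ L.
This is a contradiction; hence L is not regular.

a^{p+p!} b^{p+p!}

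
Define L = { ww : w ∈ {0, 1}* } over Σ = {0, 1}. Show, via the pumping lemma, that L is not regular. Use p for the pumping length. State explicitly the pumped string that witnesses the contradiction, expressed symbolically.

Suppose for contradiction that L is regular, and let p be the pumping length.
Take w = 0^p 1^p 0^p 1^p = uu where u = 0^p1^p; then w ∈ L and |w| = 4p ≥ p.
Write w = xyz as guaranteed by the lemma, with |xy| ≤ p and y is nonempty.
The first p characters of w are 0's, so xy (and hence y) consists only of 0's. Write y = 0^k, 1 ≤ k ≤ p.
Pump with i = 2: xy^2z = 0^{p+k} 1^p 0^p 1^p, of length 4p+k. Suppose this equals vv. The string starts with 0 and ends with 1, so v does too; thus the boundary between the two copies of v is a 1→0 transition. There is exactly one such transition, at position 2p+k, so |v| = 2p+k and |vv| = 4p+2k ≠ 4p+k since k ≥ 1. So xy^2z ∉ L.
Contradiction. Therefore L is not regular.

0^{p+k} 1^p 0^p 1^p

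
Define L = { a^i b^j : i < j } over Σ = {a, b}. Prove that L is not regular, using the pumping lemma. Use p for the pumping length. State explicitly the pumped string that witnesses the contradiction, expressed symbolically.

a^{p+k} b^{p+1}

Suppose for contradiction that L is regular, and let p be the pumping length.
Choose w = a^p b^{p+1} ∈ L, with |w| = 2p+1 ≥ p.
By the pumping lemma, w = xyz with |xy| ≤ p and |y| > 0.
The first p characters of w are a's, so xy (and hence y) consists only of a's. Write y = a^k, 1 ≤ k ≤ p.
Consider xy^2z = a^{p+k} b^{p+1}. Since k ≥ 1, the a-count p+k is at least p+1, so i < j fails; thus xy^2z ∉ L.
This contradicts the pumping lemma, so L is not regular.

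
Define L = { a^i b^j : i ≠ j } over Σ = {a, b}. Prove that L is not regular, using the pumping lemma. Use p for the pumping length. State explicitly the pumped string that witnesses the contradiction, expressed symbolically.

a^{p+p!} b^{p+p!}

Assume L is regular. Let p be the pumping length given by the pumping lemma.
Choose w = a^p b^{p+p!}. Since p ≠ p+p!, w ∈ L; and |w| ≥ p.
The pumping lemma gives a decomposition w = xyz where |xy| ≤ p and |y| > 0.
Since the first p symbols of w are all a's and |xy| ≤ p, y lies entirely in the leading a-block: y = a^k for some k with 1 ≤ k ≤ p.
Since 1 ≤ k ≤ p, k divides p!; set t = 1 + p!/k. Then xy^t z has p + (p!/k)·k = p + p! copies of a. Now the a-count equals the b-count, so i ≠ j fails. So xy^t z = a^{p+p!} b^{p+p!} ∉ L.
This contradicts the pumping lemma, so L is not regular.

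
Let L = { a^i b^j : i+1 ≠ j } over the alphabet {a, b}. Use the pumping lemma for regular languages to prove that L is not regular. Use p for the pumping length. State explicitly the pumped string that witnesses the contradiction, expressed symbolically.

a^{p+p!} b^{p+p!+1}

Assume L is regular. Let p be the pumping length given by the pumping lemma.
Choose w = a^p b^{p+p!+1}. Since p ≠ (p+p!+1)-1 = p+p!, w ∈ L; and |w| ≥ p.
Write w = xyz as guaranteed by the lemma, with |xy| ≤ p and |y| ≥ 1.
Since the first p symbols of w are all a's and |xy| ≤ p, y lies entirely in the leading a-block: y = a^k for some k with 1 ≤ k ≤ p.
Since 1 ≤ k ≤ p, k divides p!; set t = 1 + p!/k. Then xy^t z has p + (p!/k)·k = p + p! copies of a. Now the a-count is p+p! and (b-count)-1 = (p+p!+1)-1 = p+p!, so i+1 ≠ j fails. So xy^t z = a^{p+p!} b^{p+p!+1} ∉ L.
This is a contradiction; hence L is not regular.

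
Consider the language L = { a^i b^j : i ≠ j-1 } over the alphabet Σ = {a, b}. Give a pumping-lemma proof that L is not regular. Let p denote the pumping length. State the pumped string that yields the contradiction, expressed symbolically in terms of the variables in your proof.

a^{p+p!} b^{p+p!+1}

Assume L is regular. Let p be the pumping length given by the pumping lemma.
Choose w = a^p b^{p+p!+1}. Since p ≠ (p+p!+1)-1 = p+p!, w ∈ L; and |w| ≥ p.
By the pumping lemma, w = xyz with |xy| ≤ p and |y| ≥ 1.
The first p characters of w are a's, so xy (and hence y) consists only of a's. Write y = a^k, 1 ≤ k ≤ p.
Since 1 ≤ k ≤ p, k divides p!; set t = 1 + p!/k. Then xy^t z has p + (p!/k)·k = p + p! copies of a. Now the a-count is p+p! and (b-count)-1 = (p+p!+1)-1 = p+p!, so i ≠ j-1 fails. So xy^t z = a^{p+p!} b^{p+p!+1} ∉ L.
This is a contradiction; hence L is not regular.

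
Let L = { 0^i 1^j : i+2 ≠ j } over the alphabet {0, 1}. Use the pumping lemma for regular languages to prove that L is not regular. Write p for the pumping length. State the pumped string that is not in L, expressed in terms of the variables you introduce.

0^{p+p!} 1^{p+p!+2}

Toward a contradiction, assume L is regular with pumping length p.
Choose w = 0^p 1^{p+p!+2}. Since p ≠ (p+p!+2)-2 = p+p!, w ∈ L; and |w| ≥ p.
By the pumping lemma, w = xyz with |xy| ≤ p and |y| ≥ 1.
The first p characters of w are 0's, so xy (and hence y) consists only of 0's. Write y = 0^k, 1 ≤ k ≤ p.
Since 1 ≤ k ≤ p, k divides p!; set t = 1 + p!/k. Then xy^t z has p + (p!/k)·k = p + p! copies of 0. Now the 0-count is p+p! and (1-count)-2 = (p+p!+2)-2 = p+p!, so i+2 ≠ j fails. So xy^t z = 0^{p+p!} 1^{p+p!+2} ∉ L.
This is a contradiction; hence L is not regular.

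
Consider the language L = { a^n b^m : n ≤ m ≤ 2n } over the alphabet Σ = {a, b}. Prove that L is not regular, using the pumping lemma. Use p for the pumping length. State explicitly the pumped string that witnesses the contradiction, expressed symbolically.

Suppose for contradiction that L is regular, and let p be the pumping length.
Take w = a^p b^p ∈ L (since p ≤ p ≤ 2p), with |w| = 2p ≥ p.
By the pumping lemma, w = xyz with |xy| ≤ p and |y| ≥ 1.
Since the first p symbols of w are all a's and |xy| ≤ p, y lies entirely in the leading a-block: y = a^k for some k with 1 ≤ k ≤ p.
Pump with i = 2: xy^2z = a^{p+k} b^p. Now n = p+k > p = m, so the condition n ≤ m fails. Thus xy^2z ∉ L.
This is a contradiction; hence L is not regular.

a^{p+k} b^p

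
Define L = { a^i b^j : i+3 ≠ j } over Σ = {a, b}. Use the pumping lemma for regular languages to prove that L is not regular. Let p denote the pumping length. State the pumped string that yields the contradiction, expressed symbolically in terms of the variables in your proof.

Assume L is regular. Let p be the pumping length given by the pumping lemma.
Choose w = a^p b^{p+p!+3}. Since p ≠ (p+p!+3)-3 = p+p!, w ∈ L; and |w| ≥ p.
Write w = xyz as guaranteed by the lemma, with |xy| ≤ p and y is nonempty.
The first p characters of w are a's, so xy (and hence y) consists only of a's. Write y = a^k, 1 ≤ k ≤ p.
Since 1 ≤ k ≤ p, k divides p!; set t = 1 + p!/k. Then xy^t z has p + (p!/k)·k = p + p! copies of a. Now the a-count is p+p! and (b-count)-3 = (p+p!+3)-3 = p+p!, so i+3 ≠ j fails. So xy^t z = a^{p+p!} b^{p+p!+3} ∉ L.
This is a contradiction; hence L is not regular.

a^{p+p!} b^{p+p!+3}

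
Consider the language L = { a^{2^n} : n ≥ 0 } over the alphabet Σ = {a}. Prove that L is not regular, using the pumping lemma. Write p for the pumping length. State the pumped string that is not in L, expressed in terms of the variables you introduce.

Suppose for contradiction that L is regular, and let p be the pumping length.
Take w = a^{2^p} ∈ L with |w| = 2^p ≥ p.
By the pumping lemma, w = xyz with |xy| ≤ p and |y| > 0.
Then y = a^k for some k with 1 ≤ k ≤ p.
Pump with i = 2: xy^2z = a^{2^p+k}. Since 1 ≤ k ≤ p < 2^p, we have 2^p < 2^p+k < 2^{p+1}, so 2^p+k is not a power of 2. So xy^2z ∉ L.
This contradicts the pumping lemma, so L is not regular.

a^{2^p+k}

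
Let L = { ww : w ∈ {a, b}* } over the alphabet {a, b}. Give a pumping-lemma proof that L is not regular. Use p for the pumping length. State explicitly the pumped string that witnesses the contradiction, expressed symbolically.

Assume L is regular. Let p be the pumping length given by the pumping lemma.
Take w = a^p b^p a^p b^p = uu where u = a^pb^p; then w ∈ L and |w| = 4p ≥ p.
The pumping lemma gives a decomposition w = xyz where |xy| ≤ p and |y| ≥ 1.
Since the first p symbols of w are all a's and |xy| ≤ p, y lies entirely in the leading a-block: y = a^k for some k with 1 ≤ k ≤ p.
Pump with i = 2: xy^2z = a^{p+k} b^p a^p b^p, of length 4p+k. Suppose this equals vv. The string starts with a and ends with b, so v does too; thus the boundary between the two copies of v is a b→a transition. There is exactly one such transition, at position 2p+k, so |v| = 2p+k and |vv| = 4p+2k ≠ 4p+k since k ≥ 1. So xy^2z ∉ L.
Contradiction. Therefore L is not regular.

a^{p+k} b^p a^p b^p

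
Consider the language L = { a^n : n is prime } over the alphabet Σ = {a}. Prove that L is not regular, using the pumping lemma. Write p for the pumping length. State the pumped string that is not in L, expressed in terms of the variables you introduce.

Assume L is regular. Let p be the pumping length given by the pumping lemma.
Let q be a prime with q ≥ p+2 (infinitely many primes exist), and take w = a^q ∈ L with |w| = q ≥ p.
The pumping lemma gives a decomposition w = xyz where |xy| ≤ p and y is nonempty.
Then y = a^k for some k with 1 ≤ k ≤ p.
Since 1 ≤ k ≤ p, |xz| = q-k. Pump with i = q+1: |xy^{q+1}z| = (q-k)+(q+1)k = q+qk = q(1+k), which is composite (both factors ≥ 2). So xy^{q+1}z = a^{q(1+k)} ∉ L.
This contradicts the pumping lemma, so L is not regular.

a^{q(1+k)}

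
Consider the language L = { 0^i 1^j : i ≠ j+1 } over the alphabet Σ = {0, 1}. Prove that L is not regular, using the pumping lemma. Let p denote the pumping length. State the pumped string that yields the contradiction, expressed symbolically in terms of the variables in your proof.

Suppose for contradiction that L is regular, and let p be the pumping length.
Choose w = 0^p 1^{p+p!-1}. Since p ≠ (p+p!-1)+1 = p+p!, w ∈ L; and |w| ≥ p.
By the pumping lemma, w = xyz with |xy| ≤ p and y is nonempty.
Because |xy| ≤ p and w begins with p copies of 0, we have y = 0^k with 1 ≤ k ≤ p.
Since 1 ≤ k ≤ p, k divides p!; set t = 1 + p!/k. Then xy^t z has p + (p!/k)·k = p + p! copies of 0. Now the 0-count is p+p! and (1-count)+1 = (p+p!-1)+1 = p+p!, so i ≠ j+1 fails. So xy^t z = 0^{p+p!} 1^{p+p!-1} ∉ L.
This contradicts the pumping lemma, so L is not regular.

0^{p+p!} 1^{p+p!-1}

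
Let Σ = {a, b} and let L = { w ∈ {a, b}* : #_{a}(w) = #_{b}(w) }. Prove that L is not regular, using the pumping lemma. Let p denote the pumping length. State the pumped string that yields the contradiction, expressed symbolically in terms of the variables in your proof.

Toward a contradiction, assume L is regular with pumping length p.
Choose w = a^p b^p ∈ L with |w| = 2p ≥ p.
Write w = xyz as guaranteed by the lemma, with |xy| ≤ p and |y| ≥ 1.
Since the first p symbols of w are all a's and |xy| ≤ p, y lies entirely in the leading a-block: y = a^k for some k with 1 ≤ k ≤ p.
Pump with i = 2: xy^2z = a^{p+k} b^p has p+k occurrences of a but only p of b. Since k ≥ 1 the counts differ, so xy^2z ∉ L.
Contradiction. Therefore L is not regular.

a^{p+k} b^p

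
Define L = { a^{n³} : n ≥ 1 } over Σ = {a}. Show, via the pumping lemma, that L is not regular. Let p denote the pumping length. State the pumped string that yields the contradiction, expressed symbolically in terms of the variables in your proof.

a^{p³+k}

Assume L is regular; let p be its pumping constant.
Take w = a^{p³} ∈ L with |w| = p³ ≥ p.
Write w = xyz as guaranteed by the lemma, with |xy| ≤ p and |y| > 0.
Then y = a^k for some k with 1 ≤ k ≤ p.
Pump with i = 2: xy^2z = a^{p³+k}. Since 1 ≤ k ≤ p, p³ < p³+k ≤ p³+p < p³+3p²+3p+1 = (p+1)³, so p³+k is not a perfect cube. So xy^2z ∉ L.
This contradicts the pumping lemma, so L is not regular.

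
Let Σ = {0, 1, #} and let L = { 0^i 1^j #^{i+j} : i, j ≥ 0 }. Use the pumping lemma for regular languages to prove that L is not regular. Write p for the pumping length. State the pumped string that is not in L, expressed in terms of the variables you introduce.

Suppose for contradiction that L is regular, and let p be the pumping length.
Take w = 0^p 1^p #^{2p} ∈ L (with i=j=p, i+j=2p), |w| = 4p ≥ p.
Write w = xyz as guaranteed by the lemma, with |xy| ≤ p and y is nonempty.
Since the first p symbols of w are all 0's and |xy| ≤ p, y lies entirely in the leading 0-block: y = 0^k for some k with 1 ≤ k ≤ p.
Consider xy^2z = 0^{p+k} 1^p #^{2p}. Now the 0- and 1-counts sum to 2p+k, but the #-count is 2p ≠ 2p+k. So xy^2z ∉ L.
This contradicts the pumping lemma, so L is not regular.

0^{p+k} 1^p #^{2p}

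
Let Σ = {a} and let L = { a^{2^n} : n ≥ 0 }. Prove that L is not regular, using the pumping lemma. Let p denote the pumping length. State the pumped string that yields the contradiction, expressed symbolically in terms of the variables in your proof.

Assume L is regular. Let p be the pumping length given by the pumping lemma.
Take w = a^{2^p} ∈ L with |w| = 2^p ≥ p.
Write w = xyz as guaranteed by the lemma, with |xy| ≤ p and |y| ≥ 1.
Then y = a^k for some k with 1 ≤ k ≤ p.
Pump with i = 2: xy^2z = a^{2^p+k}. Since 1 ≤ k ≤ p < 2^p, we have 2^p < 2^p+k < 2^{p+1}, so 2^p+k is not a power of 2. So xy^2z ∉ L.
This is a contradiction; hence L is not regular.

a^{2^p+k}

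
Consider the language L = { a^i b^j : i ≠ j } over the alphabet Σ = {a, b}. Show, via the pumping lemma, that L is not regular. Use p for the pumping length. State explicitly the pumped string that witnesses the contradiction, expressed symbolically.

Assume L is regular. Let p be the pumping length given by the pumping lemma.
Choose w = a^p b^{p+p!}. Since p ≠ p+p!, w ∈ L; and |w| ≥ p.
Write w = xyz as guaranteed by the lemma, with |xy| ≤ p and |y| ≥ 1.
The first p characters of w are a's, so xy (and hence y) consists only of a's. Write y = a^k, 1 ≤ k ≤ p.
Since 1 ≤ k ≤ p, k divides p!; set t = 1 + p!/k. Then xy^t z has p + (p!/k)·k = p + p! copies of a. Now the a-count equals the b-count, so i ≠ j fails. So xy^t z = a^{p+p!} b^{p+p!} ∉ L.
This contradicts the pumping lemma, so L is not regular.

a^{p+p!} b^{p+p!}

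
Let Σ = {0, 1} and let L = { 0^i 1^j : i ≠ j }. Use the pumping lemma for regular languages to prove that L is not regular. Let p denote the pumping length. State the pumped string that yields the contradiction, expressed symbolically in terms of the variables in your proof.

0^{p+p!} 1^{p+p!}

Suppose for contradiction that L is regular, and let p be the pumping length.
Choose w = 0^p 1^{p+p!}. Since p ≠ p+p!, w ∈ L; and |w| ≥ p.
The pumping lemma gives a decomposition w = xyz where |xy| ≤ p and |y| ≥ 1.
The first p characters of w are 0's, so xy (and hence y) consists only of 0's. Write y = 0^k, 1 ≤ k ≤ p.
Since 1 ≤ k ≤ p, k divides p!; set t = 1 + p!/k. Then xy^t z has p + (p!/k)·k = p + p! copies of 0. Now the 0-count equals the 1-count, so i ≠ j fails. So xy^t z = 0^{p+p!} 1^{p+p!} ∉ L.
This contradicts the pumping lemma, so L is not regular.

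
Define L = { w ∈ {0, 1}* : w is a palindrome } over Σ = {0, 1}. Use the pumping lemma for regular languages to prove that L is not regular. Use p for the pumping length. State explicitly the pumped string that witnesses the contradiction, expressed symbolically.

0^{p+k} 1 0^p

Assume L is regular; let p be its pumping constant.
Take w = 0^p 1 0^p, a palindrome of length 2p+1 ≥ p.
Write w = xyz as guaranteed by the lemma, with |xy| ≤ p and |y| > 0.
Since the first p symbols of w are all 0's and |xy| ≤ p, y lies entirely in the leading 0-block: y = 0^k for some k with 1 ≤ k ≤ p.
Pump with i = 2: xy^2z = 0^{p+k} 1 0^p. Its reverse is 0^p 1 0^{p+k}, which differs from xy^2z since k ≥ 1. So xy^2z is not a palindrome and xy^2z ∉ L.
This is a contradiction; hence L is not regular.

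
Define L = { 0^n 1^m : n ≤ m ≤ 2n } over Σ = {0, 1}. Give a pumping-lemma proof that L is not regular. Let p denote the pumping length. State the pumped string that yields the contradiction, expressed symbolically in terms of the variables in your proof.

0^{p+k} 1^p

Assume L is regular; let p be its pumping constant.
Take w = 0^p 1^p ∈ L (since p ≤ p ≤ 2p), with |w| = 2p ≥ p.
The pumping lemma gives a decomposition w = xyz where |xy| ≤ p and |y| ≥ 1.
Since the first p symbols of w are all 0's and |xy| ≤ p, y lies entirely in the leading 0-block: y = 0^k for some k with 1 ≤ k ≤ p.
Pump with i = 2: xy^2z = 0^{p+k} 1^p. Now n = p+k > p = m, so the condition n ≤ m fails. Thus xy^2z ∉ L.
Contradiction. Therefore L is not regular.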